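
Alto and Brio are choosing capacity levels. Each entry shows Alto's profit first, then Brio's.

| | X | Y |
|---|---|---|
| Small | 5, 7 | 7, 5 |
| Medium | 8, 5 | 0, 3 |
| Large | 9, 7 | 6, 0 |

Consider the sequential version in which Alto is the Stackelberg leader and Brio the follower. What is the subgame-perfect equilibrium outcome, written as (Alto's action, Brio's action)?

Brio best-responds to each possible Alto move:
- Small: BR = X, leader payoff 5.
- Medium: BR = X, leader payoff 8.
- Large: BR = X, leader payoff 9.
Maximizing over 5, 8, 9, Alto chooses Large. Subgame-perfect outcome: (Large, X) with payoffs (9, 7).

(Large, X)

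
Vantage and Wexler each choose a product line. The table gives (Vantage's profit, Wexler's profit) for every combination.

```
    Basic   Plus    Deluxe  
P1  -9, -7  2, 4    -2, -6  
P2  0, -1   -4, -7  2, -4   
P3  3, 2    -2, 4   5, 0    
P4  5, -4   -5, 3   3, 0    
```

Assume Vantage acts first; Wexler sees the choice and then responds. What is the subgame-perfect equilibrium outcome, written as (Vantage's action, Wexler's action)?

Backward induction with Vantage moving first.
- P1: Wexler compares -7, 4, -6 and picks Plus; Vantage would get 2.
- P2: Wexler compares -1, -7, -4 and picks Basic; Vantage would get 0.
- P3: Wexler compares 2, 4, 0 and picks Plus; Vantage would get -2.
- P4: Wexler compares -4, 3, 0 and picks Plus; Vantage would get -5.
Among 2, 0, -2, -5, the best is 2 at P1. Subgame-perfect outcome: (P1, Plus) with payoffs (2, 4).

(P1, Plus)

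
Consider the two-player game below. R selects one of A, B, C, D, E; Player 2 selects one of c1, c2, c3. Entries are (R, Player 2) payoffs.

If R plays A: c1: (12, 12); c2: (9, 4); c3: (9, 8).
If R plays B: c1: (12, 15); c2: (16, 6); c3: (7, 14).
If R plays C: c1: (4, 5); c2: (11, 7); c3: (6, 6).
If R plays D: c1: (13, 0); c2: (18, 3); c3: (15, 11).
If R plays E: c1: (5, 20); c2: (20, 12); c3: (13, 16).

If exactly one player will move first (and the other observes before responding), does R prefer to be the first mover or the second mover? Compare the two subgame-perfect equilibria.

If R leads: Player 2's best replies are A→c1, B→c1, C→c2, D→c3, E→c1; R's induced payoffs 12, 12, 11, 15, 5; outcome (D, c3), payoffs (15, 11).
If Player 2 leads: R's best replies are c1→D, c2→E, c3→D; Player 2's induced payoffs 0, 12, 11; outcome (E, c2), payoffs (20, 12).
R gets 15 moving first and 20 moving second, so R prefers to move second.

second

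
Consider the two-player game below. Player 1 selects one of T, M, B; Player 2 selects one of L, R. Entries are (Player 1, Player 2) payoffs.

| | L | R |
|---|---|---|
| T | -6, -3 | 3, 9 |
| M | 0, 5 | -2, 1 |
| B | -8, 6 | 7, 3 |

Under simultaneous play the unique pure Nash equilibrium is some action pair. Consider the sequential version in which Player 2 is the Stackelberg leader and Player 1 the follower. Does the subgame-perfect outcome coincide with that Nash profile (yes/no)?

Backward induction with Player 2 moving first.
- L: BR = M, leader payoff 5.
- R: BR = B, leader payoff 3.
Player 2's induced payoffs are 5, 3, so Player 2 commits to L. Subgame-perfect outcome: (M, L) with payoffs (0, 5).
Under simultaneous play:
Player 1's best replies: L→M; R→B.
Player 2's best replies: T→R; M→L; B→L.
Only (M, L) has each player best-responding; Nash payoffs (0, 5).
Sequential outcome (M, L) coincides with the Nash profile (M, L).

yes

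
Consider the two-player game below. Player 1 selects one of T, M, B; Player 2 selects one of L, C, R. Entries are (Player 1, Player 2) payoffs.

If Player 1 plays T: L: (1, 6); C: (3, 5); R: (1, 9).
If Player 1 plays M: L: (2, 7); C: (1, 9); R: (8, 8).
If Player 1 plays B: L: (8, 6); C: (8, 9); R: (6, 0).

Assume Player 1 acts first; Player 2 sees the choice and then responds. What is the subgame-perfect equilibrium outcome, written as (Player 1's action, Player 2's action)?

(B, C)

Player 2 best-responds to each possible Player 1 move:
- T → Player 2 plays R (best of 6, 5, 9); Player 1 gets 1.
- M → Player 2 plays C (best of 7, 9, 8); Player 1 gets 1.
- B → Player 2 plays C (best of 6, 9, 0); Player 1 gets 8.
Maximizing over 1, 1, 8, Player 1 chooses B. Subgame-perfect outcome: (B, C) with payoffs (8, 9).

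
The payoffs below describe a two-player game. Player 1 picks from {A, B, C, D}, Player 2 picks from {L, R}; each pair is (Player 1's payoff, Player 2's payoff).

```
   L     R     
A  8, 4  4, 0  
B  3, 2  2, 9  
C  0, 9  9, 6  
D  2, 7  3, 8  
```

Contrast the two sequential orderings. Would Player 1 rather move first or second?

second

If Player 1 leads: Player 2's best replies are A→L, B→R, C→L, D→R; Player 1's induced payoffs 8, 2, 0, 3; outcome (A, L), payoffs (8, 4).
If Player 2 leads: Player 1's best replies are L→A, R→C; Player 2's induced payoffs 4, 6; outcome (C, R), payoffs (9, 6).
Player 1 gets 8 moving first and 9 moving second, so Player 1 prefers to move second.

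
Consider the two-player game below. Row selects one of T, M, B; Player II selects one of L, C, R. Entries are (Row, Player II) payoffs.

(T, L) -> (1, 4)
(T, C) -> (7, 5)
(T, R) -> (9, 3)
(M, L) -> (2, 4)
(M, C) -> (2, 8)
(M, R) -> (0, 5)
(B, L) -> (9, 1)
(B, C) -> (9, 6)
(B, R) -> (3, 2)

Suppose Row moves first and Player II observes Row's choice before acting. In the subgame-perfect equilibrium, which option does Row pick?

B

Player II best-responds to each possible Row move:
- T → Player II plays C (best of 4, 5, 3); Row gets 7.
- M → Player II plays C (best of 4, 8, 5); Row gets 2.
- B → Player II plays C (best of 1, 6, 2); Row gets 9.
Row's induced payoffs are 7, 2, 9, so Row commits to B. Subgame-perfect outcome: (B, C) with payoffs (9, 6).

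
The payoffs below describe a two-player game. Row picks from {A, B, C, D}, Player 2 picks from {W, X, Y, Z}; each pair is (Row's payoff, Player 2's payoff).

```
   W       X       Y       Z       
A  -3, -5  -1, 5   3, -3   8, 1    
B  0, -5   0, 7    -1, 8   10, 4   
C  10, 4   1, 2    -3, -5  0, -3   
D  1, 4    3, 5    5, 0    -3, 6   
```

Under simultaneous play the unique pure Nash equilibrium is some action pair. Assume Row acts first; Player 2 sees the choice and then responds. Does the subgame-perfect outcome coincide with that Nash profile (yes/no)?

Player 2 best-responds to each possible Row move:
- A → Player 2 plays X (best of -5, 5, -3, 1); Row gets -1.
- B → Player 2 plays Y (best of -5, 7, 8, 4); Row gets -1.
- C → Player 2 plays W (best of 4, 2, -5, -3); Row gets 10.
- D → Player 2 plays Z (best of 4, 5, 0, 6); Row gets -3.
Among -1, -1, 10, -3, the best is 10 at C. Subgame-perfect outcome: (C, W) with payoffs (10, 4).
Now find the simultaneous Nash equilibrium.
Row's best replies: W→C; X→D; Y→D; Z→B.
Player 2's best replies: A→X; B→Y; C→W; D→Z.
Only (C, W) has each player best-responding; Nash payoffs (10, 4).
Sequential outcome (C, W) coincides with the Nash profile (C, W).

yes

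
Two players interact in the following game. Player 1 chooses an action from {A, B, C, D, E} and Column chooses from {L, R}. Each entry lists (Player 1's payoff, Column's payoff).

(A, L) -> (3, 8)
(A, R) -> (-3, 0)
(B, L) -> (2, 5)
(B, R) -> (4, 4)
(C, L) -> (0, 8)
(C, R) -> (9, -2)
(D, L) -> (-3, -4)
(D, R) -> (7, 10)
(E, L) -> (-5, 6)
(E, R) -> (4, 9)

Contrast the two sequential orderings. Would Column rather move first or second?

second

If Player 1 leads: Column's best replies are A→L, B→L, C→L, D→R, E→R; Player 1's induced payoffs 3, 2, 0, 7, 4; outcome (D, R), payoffs (7, 10).
If Column leads: Player 1's best replies are L→A, R→C; Column's induced payoffs 8, -2; outcome (A, L), payoffs (3, 8).
Column gets 8 moving first and 10 moving second, so Column prefers to move second.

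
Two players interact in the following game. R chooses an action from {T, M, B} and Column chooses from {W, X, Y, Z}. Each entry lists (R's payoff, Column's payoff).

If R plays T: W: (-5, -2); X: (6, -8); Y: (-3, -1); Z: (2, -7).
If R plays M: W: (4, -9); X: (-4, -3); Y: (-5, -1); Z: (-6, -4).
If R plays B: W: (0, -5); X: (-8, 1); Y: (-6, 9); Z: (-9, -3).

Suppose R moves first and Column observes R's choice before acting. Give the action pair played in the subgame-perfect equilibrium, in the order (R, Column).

Backward induction with R moving first.
- T: Column compares -2, -8, -1, -7 and picks Y; R would get -3.
- M: Column compares -9, -3, -1, -4 and picks Y; R would get -5.
- B: Column compares -5, 1, 9, -3 and picks Y; R would get -6.
Maximizing over -3, -5, -6, R chooses T. Subgame-perfect outcome: (T, Y) with payoffs (-3, -1).

(T, Y)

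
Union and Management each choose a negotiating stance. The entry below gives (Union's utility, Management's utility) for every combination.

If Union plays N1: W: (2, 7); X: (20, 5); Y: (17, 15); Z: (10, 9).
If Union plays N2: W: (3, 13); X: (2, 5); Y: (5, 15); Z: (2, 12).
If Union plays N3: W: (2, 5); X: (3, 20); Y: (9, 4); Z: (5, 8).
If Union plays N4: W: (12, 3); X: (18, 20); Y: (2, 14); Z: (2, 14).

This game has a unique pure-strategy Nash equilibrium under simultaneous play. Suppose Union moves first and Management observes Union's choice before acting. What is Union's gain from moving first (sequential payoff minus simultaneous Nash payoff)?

1

Backward induction with Union moving first.
- N1: BR = Y, leader payoff 17.
- N2: BR = Y, leader payoff 5.
- N3: BR = X, leader payoff 3.
- N4: BR = X, leader payoff 18.
Among 17, 5, 3, 18, the best is 18 at N4. Subgame-perfect outcome: (N4, X) with payoffs (18, 20).
Now find the simultaneous Nash equilibrium.
Union's best replies: W→N4; X→N1; Y→N1; Z→N1.
Management's best replies: N1→Y; N2→Y; N3→X; N4→X.
Only (N1, Y) has each player best-responding; Nash payoffs (17, 15).
Union's commitment gain: 18 − 17 = 1.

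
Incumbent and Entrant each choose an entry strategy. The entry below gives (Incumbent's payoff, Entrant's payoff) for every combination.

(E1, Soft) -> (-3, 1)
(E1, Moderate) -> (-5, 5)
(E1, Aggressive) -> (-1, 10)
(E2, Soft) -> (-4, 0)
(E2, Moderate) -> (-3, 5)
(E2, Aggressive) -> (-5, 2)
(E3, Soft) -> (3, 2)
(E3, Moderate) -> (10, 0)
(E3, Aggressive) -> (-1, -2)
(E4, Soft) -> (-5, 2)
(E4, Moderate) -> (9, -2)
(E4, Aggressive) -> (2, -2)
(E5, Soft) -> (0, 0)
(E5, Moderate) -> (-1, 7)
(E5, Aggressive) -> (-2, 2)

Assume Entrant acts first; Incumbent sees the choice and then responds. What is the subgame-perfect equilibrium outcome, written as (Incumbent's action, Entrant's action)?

(E3, Soft)

Incumbent best-responds to each possible Entrant move:
- Soft: BR = E3, leader payoff 2.
- Moderate: BR = E3, leader payoff 0.
- Aggressive: BR = E4, leader payoff -2.
Maximizing over 2, 0, -2, Entrant chooses Soft. Subgame-perfect outcome: (E3, Soft) with payoffs (3, 2).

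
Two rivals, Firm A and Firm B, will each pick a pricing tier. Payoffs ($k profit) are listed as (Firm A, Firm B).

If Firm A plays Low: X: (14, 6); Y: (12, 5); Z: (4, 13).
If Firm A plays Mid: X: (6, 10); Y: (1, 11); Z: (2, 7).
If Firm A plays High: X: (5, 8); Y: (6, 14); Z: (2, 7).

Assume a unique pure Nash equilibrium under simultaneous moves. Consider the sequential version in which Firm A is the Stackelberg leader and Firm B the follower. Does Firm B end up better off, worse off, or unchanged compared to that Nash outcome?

Firm B best-responds to each possible Firm A move:
- Low: BR = Z, leader payoff 4.
- Mid: BR = Y, leader payoff 1.
- High: BR = Y, leader payoff 6.
Among 4, 1, 6, the best is 6 at High. Subgame-perfect outcome: (High, Y) with payoffs (6, 14).
Under simultaneous play:
Firm A's best replies: X→Low; Y→Low; Z→Low.
Firm B's best replies: Low→Z; Mid→Y; High→Y.
Only (Low, Z) has each player best-responding; Nash payoffs (4, 13).
Firm B earns 14 sequentially versus 13 at the Nash outcome: better off.

better off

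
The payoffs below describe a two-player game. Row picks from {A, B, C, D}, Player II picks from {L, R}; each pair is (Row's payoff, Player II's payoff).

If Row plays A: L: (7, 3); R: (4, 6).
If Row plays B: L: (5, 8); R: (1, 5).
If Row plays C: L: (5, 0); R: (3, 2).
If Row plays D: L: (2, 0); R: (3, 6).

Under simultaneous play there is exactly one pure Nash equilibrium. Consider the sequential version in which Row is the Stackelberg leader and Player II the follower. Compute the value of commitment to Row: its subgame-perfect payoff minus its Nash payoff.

Player II best-responds to each possible Row move:
- A: BR = R, leader payoff 4.
- B: BR = L, leader payoff 5.
- C: BR = R, leader payoff 3.
- D: BR = R, leader payoff 3.
Maximizing over 4, 5, 3, 3, Row chooses B. Subgame-perfect outcome: (B, L) with payoffs (5, 8).
For the simultaneous game, intersect best replies.
Row's best replies: L→A; R→A.
Player II's best replies: A→R; B→L; C→R; D→R.
The unique mutual best reply is (A, R), giving (4, 6).
Row's commitment gain: 5 − 4 = 1.

1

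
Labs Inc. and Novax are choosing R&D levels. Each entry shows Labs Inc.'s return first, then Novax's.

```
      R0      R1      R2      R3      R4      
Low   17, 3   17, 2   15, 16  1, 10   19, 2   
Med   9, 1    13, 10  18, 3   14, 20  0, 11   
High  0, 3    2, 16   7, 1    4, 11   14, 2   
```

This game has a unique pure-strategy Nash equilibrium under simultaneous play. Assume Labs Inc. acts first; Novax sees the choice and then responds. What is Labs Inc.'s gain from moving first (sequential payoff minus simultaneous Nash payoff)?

Solve by backward induction (Labs Inc. leads).
- Low → Novax plays R2 (best of 3, 2, 16, 10, 2); Labs Inc. gets 15.
- Med → Novax plays R3 (best of 1, 10, 3, 20, 11); Labs Inc. gets 14.
- High → Novax plays R1 (best of 3, 16, 1, 11, 2); Labs Inc. gets 2.
Maximizing over 15, 14, 2, Labs Inc. chooses Low. Subgame-perfect outcome: (Low, R2) with payoffs (15, 16).
Now find the simultaneous Nash equilibrium.
Labs Inc.'s best replies: R0→Low; R1→Low; R2→Med; R3→Med; R4→Low.
Novax's best replies: Low→R2; Med→R3; High→R1.
Only (Med, R3) has each player best-responding; Nash payoffs (14, 20).
Labs Inc.'s commitment gain: 15 − 14 = 1.

1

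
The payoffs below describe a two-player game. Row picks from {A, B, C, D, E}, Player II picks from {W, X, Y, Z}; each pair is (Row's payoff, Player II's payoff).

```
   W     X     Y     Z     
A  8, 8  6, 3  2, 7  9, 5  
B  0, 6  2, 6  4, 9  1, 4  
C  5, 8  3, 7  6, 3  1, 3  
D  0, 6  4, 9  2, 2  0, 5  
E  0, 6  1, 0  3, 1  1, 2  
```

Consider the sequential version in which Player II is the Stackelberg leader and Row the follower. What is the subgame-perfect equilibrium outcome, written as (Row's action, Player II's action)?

(A, W)

Row best-responds to each possible Player II move:
- W: BR = A, leader payoff 8.
- X: BR = A, leader payoff 3.
- Y: BR = C, leader payoff 3.
- Z: BR = A, leader payoff 5.
Maximizing over 8, 3, 3, 5, Player II chooses W. Subgame-perfect outcome: (A, W) with payoffs (8, 8).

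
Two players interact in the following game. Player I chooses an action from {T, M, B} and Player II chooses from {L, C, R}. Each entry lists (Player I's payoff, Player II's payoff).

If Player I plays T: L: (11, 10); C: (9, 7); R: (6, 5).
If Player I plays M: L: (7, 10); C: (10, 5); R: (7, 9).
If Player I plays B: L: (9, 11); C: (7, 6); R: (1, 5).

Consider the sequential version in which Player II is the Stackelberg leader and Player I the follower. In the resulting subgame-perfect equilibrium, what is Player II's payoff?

Player I best-responds to each possible Player II move:
- L → Player I plays T (best of 11, 7, 9); Player II gets 10.
- C → Player I plays M (best of 9, 10, 7); Player II gets 5.
- R → Player I plays M (best of 6, 7, 1); Player II gets 9.
Player II's induced payoffs are 10, 5, 9, so Player II commits to L. Subgame-perfect outcome: (T, L) with payoffs (11, 10).

10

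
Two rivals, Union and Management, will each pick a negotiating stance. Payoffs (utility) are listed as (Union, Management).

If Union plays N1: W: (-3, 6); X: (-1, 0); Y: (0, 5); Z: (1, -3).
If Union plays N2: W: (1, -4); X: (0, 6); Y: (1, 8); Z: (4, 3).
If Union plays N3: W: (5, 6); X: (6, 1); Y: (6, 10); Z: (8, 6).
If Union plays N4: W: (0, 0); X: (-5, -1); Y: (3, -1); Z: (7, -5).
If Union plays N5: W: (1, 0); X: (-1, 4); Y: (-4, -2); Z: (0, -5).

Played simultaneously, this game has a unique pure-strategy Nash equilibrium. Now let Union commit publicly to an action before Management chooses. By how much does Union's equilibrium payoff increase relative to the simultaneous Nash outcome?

Backward induction with Union moving first.
- N1 → Management plays W (best of 6, 0, 5, -3); Union gets -3.
- N2 → Management plays Y (best of -4, 6, 8, 3); Union gets 1.
- N3 → Management plays Y (best of 6, 1, 10, 6); Union gets 6.
- N4 → Management plays W (best of 0, -1, -1, -5); Union gets 0.
- N5 → Management plays X (best of 0, 4, -2, -5); Union gets -1.
Union's induced payoffs are -3, 1, 6, 0, -1, so Union commits to N3. Subgame-perfect outcome: (N3, Y) with payoffs (6, 10).
For the simultaneous game, intersect best replies.
Union's best replies: W→N3; X→N3; Y→N3; Z→N3.
Management's best replies: N1→W; N2→Y; N3→Y; N4→W; N5→X.
The unique mutual best reply is (N3, Y), giving (6, 10).
Union's commitment gain: 6 − 6 = 0.

0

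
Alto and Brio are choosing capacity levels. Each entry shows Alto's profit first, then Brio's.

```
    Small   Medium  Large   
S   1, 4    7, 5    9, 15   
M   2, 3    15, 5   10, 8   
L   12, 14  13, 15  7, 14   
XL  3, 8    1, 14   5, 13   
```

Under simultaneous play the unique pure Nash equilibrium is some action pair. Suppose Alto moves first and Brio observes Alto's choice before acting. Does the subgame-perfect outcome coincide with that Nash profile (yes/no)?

no

Brio best-responds to each possible Alto move:
- S → Brio plays Large (best of 4, 5, 15); Alto gets 9.
- M → Brio plays Large (best of 3, 5, 8); Alto gets 10.
- L → Brio plays Medium (best of 14, 15, 14); Alto gets 13.
- XL → Brio plays Medium (best of 8, 14, 13); Alto gets 1.
Among 9, 10, 13, 1, the best is 13 at L. Subgame-perfect outcome: (L, Medium) with payoffs (13, 15).
For the simultaneous game, intersect best replies.
Alto's best replies: Small→L; Medium→M; Large→M.
Brio's best replies: S→Large; M→Large; L→Medium; XL→Medium.
Only (M, Large) has each player best-responding; Nash payoffs (10, 8).
Sequential outcome (L, Medium) differs from the Nash profile (M, Large).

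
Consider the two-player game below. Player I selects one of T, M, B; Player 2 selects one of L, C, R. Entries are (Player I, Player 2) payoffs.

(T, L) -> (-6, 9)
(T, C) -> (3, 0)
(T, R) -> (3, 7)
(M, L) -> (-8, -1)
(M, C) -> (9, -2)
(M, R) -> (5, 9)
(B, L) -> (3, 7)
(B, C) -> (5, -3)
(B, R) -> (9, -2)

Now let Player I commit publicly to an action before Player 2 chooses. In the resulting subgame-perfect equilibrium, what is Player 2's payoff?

9

Solve by backward induction (Player I leads).
- T → Player 2 plays L (best of 9, 0, 7); Player I gets -6.
- M → Player 2 plays R (best of -1, -2, 9); Player I gets 5.
- B → Player 2 plays L (best of 7, -3, -2); Player I gets 3.
Among -6, 5, 3, the best is 5 at M. Subgame-perfect outcome: (M, R) with payoffs (5, 9).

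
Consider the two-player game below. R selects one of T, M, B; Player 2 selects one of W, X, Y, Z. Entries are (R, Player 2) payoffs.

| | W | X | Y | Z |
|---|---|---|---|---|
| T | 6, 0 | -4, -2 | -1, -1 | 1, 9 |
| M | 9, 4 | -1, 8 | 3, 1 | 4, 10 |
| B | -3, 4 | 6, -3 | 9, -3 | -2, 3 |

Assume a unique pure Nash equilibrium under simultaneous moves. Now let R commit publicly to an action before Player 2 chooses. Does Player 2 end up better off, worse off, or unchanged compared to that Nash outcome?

unchanged

Backward induction with R moving first.
- T: Player 2 compares 0, -2, -1, 9 and picks Z; R would get 1.
- M: Player 2 compares 4, 8, 1, 10 and picks Z; R would get 4.
- B: Player 2 compares 4, -3, -3, 3 and picks W; R would get -3.
R's induced payoffs are 1, 4, -3, so R commits to M. Subgame-perfect outcome: (M, Z) with payoffs (4, 10).
Now find the simultaneous Nash equilibrium.
R's best replies: W→M; X→B; Y→B; Z→M.
Player 2's best replies: T→Z; M→Z; B→W.
The unique mutual best reply is (M, Z), giving (4, 10).
Player 2 earns 10 sequentially versus 10 at the Nash outcome: unchanged.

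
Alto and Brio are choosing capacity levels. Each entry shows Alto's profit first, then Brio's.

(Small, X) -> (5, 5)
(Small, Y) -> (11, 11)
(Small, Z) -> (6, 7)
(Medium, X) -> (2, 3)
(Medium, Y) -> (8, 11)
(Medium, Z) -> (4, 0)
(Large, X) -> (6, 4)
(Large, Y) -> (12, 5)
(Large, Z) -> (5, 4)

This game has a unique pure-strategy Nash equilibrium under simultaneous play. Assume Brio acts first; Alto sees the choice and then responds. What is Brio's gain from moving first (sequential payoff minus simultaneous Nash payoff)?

2

Backward induction with Brio moving first.
- X → Alto plays Large (best of 5, 2, 6); Brio gets 4.
- Y → Alto plays Large (best of 11, 8, 12); Brio gets 5.
- Z → Alto plays Small (best of 6, 4, 5); Brio gets 7.
Among 4, 5, 7, the best is 7 at Z. Subgame-perfect outcome: (Small, Z) with payoffs (6, 7).
Under simultaneous play:
Alto's best replies: X→Large; Y→Large; Z→Small.
Brio's best replies: Small→Y; Medium→Y; Large→Y.
The unique mutual best reply is (Large, Y), giving (12, 5).
Brio's commitment gain: 7 − 5 = 2.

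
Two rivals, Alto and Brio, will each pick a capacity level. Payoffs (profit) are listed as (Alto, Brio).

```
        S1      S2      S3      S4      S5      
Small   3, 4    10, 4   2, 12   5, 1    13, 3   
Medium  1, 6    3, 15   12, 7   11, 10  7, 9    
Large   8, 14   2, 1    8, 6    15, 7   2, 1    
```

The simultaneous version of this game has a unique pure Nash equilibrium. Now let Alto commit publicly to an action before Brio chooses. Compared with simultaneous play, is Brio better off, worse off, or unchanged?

unchanged

Backward induction with Alto moving first.
- Small → Brio plays S3 (best of 4, 4, 12, 1, 3); Alto gets 2.
- Medium → Brio plays S2 (best of 6, 15, 7, 10, 9); Alto gets 3.
- Large → Brio plays S1 (best of 14, 1, 6, 7, 1); Alto gets 8.
Among 2, 3, 8, the best is 8 at Large. Subgame-perfect outcome: (Large, S1) with payoffs (8, 14).
For the simultaneous game, intersect best replies.
Alto's best replies: S1→Large; S2→Small; S3→Medium; S4→Large; S5→Small.
Brio's best replies: Small→S3; Medium→S2; Large→S1.
Only (Large, S1) has each player best-responding; Nash payoffs (8, 14).
Brio earns 14 sequentially versus 14 at the Nash outcome: unchanged.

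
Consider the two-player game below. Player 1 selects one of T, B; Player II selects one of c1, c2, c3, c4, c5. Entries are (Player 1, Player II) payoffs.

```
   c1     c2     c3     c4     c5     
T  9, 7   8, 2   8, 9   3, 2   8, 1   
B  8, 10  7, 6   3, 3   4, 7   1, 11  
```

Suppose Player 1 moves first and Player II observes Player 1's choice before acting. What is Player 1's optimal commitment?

Work backward from Player II's decision.
- T: BR = c3, leader payoff 8.
- B: BR = c5, leader payoff 1.
Among 8, 1, the best is 8 at T. Subgame-perfect outcome: (T, c3) with payoffs (8, 9).

T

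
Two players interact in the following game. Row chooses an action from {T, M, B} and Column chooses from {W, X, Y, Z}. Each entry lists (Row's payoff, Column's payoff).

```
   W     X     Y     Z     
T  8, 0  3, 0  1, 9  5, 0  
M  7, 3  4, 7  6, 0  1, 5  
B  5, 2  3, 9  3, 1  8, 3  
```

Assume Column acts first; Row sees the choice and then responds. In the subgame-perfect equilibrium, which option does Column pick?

Work backward from Row's decision.
- W: BR = T, leader payoff 0.
- X: BR = M, leader payoff 7.
- Y: BR = M, leader payoff 0.
- Z: BR = B, leader payoff 3.
Column's induced payoffs are 0, 7, 0, 3, so Column commits to X. Subgame-perfect outcome: (M, X) with payoffs (4, 7).

X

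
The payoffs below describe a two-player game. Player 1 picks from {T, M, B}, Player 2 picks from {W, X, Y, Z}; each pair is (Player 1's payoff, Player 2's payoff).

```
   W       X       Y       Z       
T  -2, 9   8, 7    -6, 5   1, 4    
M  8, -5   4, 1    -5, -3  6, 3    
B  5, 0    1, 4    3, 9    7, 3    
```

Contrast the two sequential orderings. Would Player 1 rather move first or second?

If Player 1 leads: Player 2's best replies are T→W, M→Z, B→Y; Player 1's induced payoffs -2, 6, 3; outcome (M, Z), payoffs (6, 3).
If Player 2 leads: Player 1's best replies are W→M, X→T, Y→B, Z→B; Player 2's induced payoffs -5, 7, 9, 3; outcome (B, Y), payoffs (3, 9).
Player 1 gets 6 moving first and 3 moving second, so Player 1 prefers to move first.

first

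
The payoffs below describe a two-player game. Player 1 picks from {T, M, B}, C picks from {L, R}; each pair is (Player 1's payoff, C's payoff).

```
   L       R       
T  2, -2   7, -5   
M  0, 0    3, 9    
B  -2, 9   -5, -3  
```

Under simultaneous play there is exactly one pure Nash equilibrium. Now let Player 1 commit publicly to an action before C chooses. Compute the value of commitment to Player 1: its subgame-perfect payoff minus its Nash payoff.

C best-responds to each possible Player 1 move:
- T: BR = L, leader payoff 2.
- M: BR = R, leader payoff 3.
- B: BR = L, leader payoff -2.
Among 2, 3, -2, the best is 3 at M. Subgame-perfect outcome: (M, R) with payoffs (3, 9).
Now find the simultaneous Nash equilibrium.
Player 1's best replies: L→T; R→T.
C's best replies: T→L; M→R; B→L.
The unique mutual best reply is (T, L), giving (2, -2).
Player 1's commitment gain: 3 − 2 = 1.

1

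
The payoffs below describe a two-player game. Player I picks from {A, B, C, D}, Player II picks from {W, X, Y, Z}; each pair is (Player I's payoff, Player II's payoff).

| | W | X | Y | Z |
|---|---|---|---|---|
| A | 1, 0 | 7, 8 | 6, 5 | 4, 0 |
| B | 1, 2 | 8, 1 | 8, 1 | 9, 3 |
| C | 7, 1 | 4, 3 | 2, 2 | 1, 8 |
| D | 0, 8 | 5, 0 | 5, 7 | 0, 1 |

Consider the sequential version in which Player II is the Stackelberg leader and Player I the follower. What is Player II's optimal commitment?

Work backward from Player I's decision.
- W: BR = C, leader payoff 1.
- X: BR = B, leader payoff 1.
- Y: BR = B, leader payoff 1.
- Z: BR = B, leader payoff 3.
Player II's induced payoffs are 1, 1, 1, 3, so Player II commits to Z. Subgame-perfect outcome: (B, Z) with payoffs (9, 3).

Z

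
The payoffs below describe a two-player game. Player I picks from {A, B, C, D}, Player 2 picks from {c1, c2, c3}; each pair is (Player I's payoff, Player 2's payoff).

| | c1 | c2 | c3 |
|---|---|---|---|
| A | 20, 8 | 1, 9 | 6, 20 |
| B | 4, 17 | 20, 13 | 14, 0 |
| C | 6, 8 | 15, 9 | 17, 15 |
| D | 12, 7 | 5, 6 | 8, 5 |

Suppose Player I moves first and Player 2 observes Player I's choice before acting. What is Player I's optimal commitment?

C

Backward induction with Player I moving first.
- A: BR = c3, leader payoff 6.
- B: BR = c1, leader payoff 4.
- C: BR = c3, leader payoff 17.
- D: BR = c1, leader payoff 12.
Maximizing over 6, 4, 17, 12, Player I chooses C. Subgame-perfect outcome: (C, c3) with payoffs (17, 15).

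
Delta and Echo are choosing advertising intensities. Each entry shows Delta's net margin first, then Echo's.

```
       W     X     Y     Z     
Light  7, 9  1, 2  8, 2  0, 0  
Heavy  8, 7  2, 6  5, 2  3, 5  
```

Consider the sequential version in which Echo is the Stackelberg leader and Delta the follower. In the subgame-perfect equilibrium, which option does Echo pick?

W

Work backward from Delta's decision.
- W: Delta compares 7, 8 and picks Heavy; Echo would get 7.
- X: Delta compares 1, 2 and picks Heavy; Echo would get 6.
- Y: Delta compares 8, 5 and picks Light; Echo would get 2.
- Z: Delta compares 0, 3 and picks Heavy; Echo would get 5.
Echo's induced payoffs are 7, 6, 2, 5, so Echo commits to W. Subgame-perfect outcome: (Heavy, W) with payoffs (8, 7).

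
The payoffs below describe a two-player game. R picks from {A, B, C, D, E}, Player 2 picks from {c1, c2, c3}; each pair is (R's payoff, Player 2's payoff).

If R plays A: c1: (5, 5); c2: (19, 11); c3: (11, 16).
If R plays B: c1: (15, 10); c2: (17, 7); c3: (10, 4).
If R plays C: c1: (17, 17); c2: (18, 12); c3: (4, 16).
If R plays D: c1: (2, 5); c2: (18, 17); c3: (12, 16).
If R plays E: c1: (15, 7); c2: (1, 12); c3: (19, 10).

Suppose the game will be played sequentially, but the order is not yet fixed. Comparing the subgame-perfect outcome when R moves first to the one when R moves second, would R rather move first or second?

first

If R leads: Player 2's best replies are A→c3, B→c1, C→c1, D→c2, E→c2; R's induced payoffs 11, 15, 17, 18, 1; outcome (D, c2), payoffs (18, 17).
If Player 2 leads: R's best replies are c1→C, c2→A, c3→E; Player 2's induced payoffs 17, 11, 10; outcome (C, c1), payoffs (17, 17).
R gets 18 moving first and 17 moving second, so R prefers to move first.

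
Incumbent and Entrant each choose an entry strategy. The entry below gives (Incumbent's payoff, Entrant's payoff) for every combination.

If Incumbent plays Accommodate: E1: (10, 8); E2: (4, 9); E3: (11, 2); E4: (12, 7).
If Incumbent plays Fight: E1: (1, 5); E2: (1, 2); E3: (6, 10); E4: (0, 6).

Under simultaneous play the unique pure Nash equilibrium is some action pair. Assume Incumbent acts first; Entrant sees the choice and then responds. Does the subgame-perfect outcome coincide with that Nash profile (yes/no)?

Work backward from Entrant's decision.
- Accommodate → Entrant plays E2 (best of 8, 9, 2, 7); Incumbent gets 4.
- Fight → Entrant plays E3 (best of 5, 2, 10, 6); Incumbent gets 6.
Maximizing over 4, 6, Incumbent chooses Fight. Subgame-perfect outcome: (Fight, E3) with payoffs (6, 10).
For the simultaneous game, intersect best replies.
Incumbent's best replies: E1→Accommodate; E2→Accommodate; E3→Accommodate; E4→Accommodate.
Entrant's best replies: Accommodate→E2; Fight→E3.
The unique mutual best reply is (Accommodate, E2), giving (4, 9).
Sequential outcome (Fight, E3) differs from the Nash profile (Accommodate, E2).

no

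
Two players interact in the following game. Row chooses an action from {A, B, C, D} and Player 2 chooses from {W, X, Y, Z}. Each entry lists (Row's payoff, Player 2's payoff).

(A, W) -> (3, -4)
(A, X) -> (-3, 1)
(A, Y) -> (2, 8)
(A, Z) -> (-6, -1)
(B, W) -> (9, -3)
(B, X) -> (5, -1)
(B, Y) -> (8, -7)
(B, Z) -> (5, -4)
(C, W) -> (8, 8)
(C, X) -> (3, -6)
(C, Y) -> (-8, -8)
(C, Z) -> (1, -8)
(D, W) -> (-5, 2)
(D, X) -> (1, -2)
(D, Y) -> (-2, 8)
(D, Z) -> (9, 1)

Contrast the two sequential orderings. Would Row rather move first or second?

second

If Row leads: Player 2's best replies are A→Y, B→X, C→W, D→Y; Row's induced payoffs 2, 5, 8, -2; outcome (C, W), payoffs (8, 8).
If Player 2 leads: Row's best replies are W→B, X→B, Y→B, Z→D; Player 2's induced payoffs -3, -1, -7, 1; outcome (D, Z), payoffs (9, 1).
Row gets 8 moving first and 9 moving second, so Row prefers to move second.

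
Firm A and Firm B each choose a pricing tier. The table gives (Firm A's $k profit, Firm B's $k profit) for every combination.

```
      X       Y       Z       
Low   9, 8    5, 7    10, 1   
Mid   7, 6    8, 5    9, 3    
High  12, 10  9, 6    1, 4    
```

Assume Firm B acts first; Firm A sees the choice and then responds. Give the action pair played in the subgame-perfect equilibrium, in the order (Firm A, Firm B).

(High, X)

Firm A best-responds to each possible Firm B move:
- X: BR = High, leader payoff 10.
- Y: BR = High, leader payoff 6.
- Z: BR = Low, leader payoff 1.
Among 10, 6, 1, the best is 10 at X. Subgame-perfect outcome: (High, X) with payoffs (12, 10).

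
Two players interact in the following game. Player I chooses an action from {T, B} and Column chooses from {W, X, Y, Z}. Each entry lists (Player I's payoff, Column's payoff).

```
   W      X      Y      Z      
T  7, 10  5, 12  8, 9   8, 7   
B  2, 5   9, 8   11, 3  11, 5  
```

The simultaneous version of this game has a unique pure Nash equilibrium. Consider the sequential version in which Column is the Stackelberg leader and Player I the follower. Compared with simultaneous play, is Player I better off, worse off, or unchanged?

worse off

Player I best-responds to each possible Column move:
- W → Player I plays T (best of 7, 2); Column gets 10.
- X → Player I plays B (best of 5, 9); Column gets 8.
- Y → Player I plays B (best of 8, 11); Column gets 3.
- Z → Player I plays B (best of 8, 11); Column gets 5.
Column's induced payoffs are 10, 8, 3, 5, so Column commits to W. Subgame-perfect outcome: (T, W) with payoffs (7, 10).
Now find the simultaneous Nash equilibrium.
Player I's best replies: W→T; X→B; Y→B; Z→B.
Column's best replies: T→X; B→X.
Only (B, X) has each player best-responding; Nash payoffs (9, 8).
Player I earns 7 sequentially versus 9 at the Nash outcome: worse off.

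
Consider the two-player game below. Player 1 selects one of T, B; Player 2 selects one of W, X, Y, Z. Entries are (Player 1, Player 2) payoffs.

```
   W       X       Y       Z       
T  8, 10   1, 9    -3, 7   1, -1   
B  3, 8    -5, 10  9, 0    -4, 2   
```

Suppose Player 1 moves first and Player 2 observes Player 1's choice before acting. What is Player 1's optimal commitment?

T

Solve by backward induction (Player 1 leads).
- T: BR = W, leader payoff 8.
- B: BR = X, leader payoff -5.
Among 8, -5, the best is 8 at T. Subgame-perfect outcome: (T, W) with payoffs (8, 10).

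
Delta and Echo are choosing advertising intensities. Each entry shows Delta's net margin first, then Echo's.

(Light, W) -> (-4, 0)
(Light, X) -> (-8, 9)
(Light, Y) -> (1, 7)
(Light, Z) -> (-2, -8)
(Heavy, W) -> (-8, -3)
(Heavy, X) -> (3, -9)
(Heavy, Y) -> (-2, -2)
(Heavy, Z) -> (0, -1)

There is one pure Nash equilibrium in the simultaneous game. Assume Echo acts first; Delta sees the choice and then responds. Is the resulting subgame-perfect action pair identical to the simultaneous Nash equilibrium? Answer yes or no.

Solve by backward induction (Echo leads).
- W: Delta compares -4, -8 and picks Light; Echo would get 0.
- X: Delta compares -8, 3 and picks Heavy; Echo would get -9.
- Y: Delta compares 1, -2 and picks Light; Echo would get 7.
- Z: Delta compares -2, 0 and picks Heavy; Echo would get -1.
Echo's induced payoffs are 0, -9, 7, -1, so Echo commits to Y. Subgame-perfect outcome: (Light, Y) with payoffs (1, 7).
Under simultaneous play:
Delta's best replies: W→Light; X→Heavy; Y→Light; Z→Heavy.
Echo's best replies: Light→X; Heavy→Z.
Only (Heavy, Z) has each player best-responding; Nash payoffs (0, -1).
Sequential outcome (Light, Y) differs from the Nash profile (Heavy, Z).

no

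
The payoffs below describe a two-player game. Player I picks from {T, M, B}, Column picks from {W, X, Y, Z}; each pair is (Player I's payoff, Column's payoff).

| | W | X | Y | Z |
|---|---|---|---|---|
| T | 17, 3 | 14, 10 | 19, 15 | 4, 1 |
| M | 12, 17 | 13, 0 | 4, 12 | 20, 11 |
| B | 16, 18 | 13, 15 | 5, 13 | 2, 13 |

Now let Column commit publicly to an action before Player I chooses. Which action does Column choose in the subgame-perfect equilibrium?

Y

Work backward from Player I's decision.
- W: Player I compares 17, 12, 16 and picks T; Column would get 3.
- X: Player I compares 14, 13, 13 and picks T; Column would get 10.
- Y: Player I compares 19, 4, 5 and picks T; Column would get 15.
- Z: Player I compares 4, 20, 2 and picks M; Column would get 11.
Maximizing over 3, 10, 15, 11, Column chooses Y. Subgame-perfect outcome: (T, Y) with payoffs (19, 15).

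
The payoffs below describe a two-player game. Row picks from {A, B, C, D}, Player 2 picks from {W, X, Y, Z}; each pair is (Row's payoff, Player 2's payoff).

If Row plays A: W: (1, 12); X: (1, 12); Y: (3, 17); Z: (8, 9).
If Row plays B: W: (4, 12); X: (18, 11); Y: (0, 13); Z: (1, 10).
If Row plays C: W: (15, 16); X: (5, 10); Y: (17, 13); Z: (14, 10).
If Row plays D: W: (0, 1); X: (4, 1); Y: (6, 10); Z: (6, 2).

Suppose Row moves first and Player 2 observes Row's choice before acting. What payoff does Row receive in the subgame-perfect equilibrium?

Work backward from Player 2's decision.
- A: BR = Y, leader payoff 3.
- B: BR = Y, leader payoff 0.
- C: BR = W, leader payoff 15.
- D: BR = Y, leader payoff 6.
Maximizing over 3, 0, 15, 6, Row chooses C. Subgame-perfect outcome: (C, W) with payoffs (15, 16).

15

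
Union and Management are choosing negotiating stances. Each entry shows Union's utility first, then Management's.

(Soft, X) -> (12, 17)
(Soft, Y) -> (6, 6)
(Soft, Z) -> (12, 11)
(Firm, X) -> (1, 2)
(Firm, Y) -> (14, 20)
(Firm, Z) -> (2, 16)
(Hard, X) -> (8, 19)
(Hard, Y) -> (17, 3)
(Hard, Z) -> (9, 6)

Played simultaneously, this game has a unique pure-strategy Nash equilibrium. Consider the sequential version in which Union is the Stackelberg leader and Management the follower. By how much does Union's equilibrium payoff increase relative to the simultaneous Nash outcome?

Backward induction with Union moving first.
- Soft → Management plays X (best of 17, 6, 11); Union gets 12.
- Firm → Management plays Y (best of 2, 20, 16); Union gets 14.
- Hard → Management plays X (best of 19, 3, 6); Union gets 8.
Maximizing over 12, 14, 8, Union chooses Firm. Subgame-perfect outcome: (Firm, Y) with payoffs (14, 20).
Now find the simultaneous Nash equilibrium.
Union's best replies: X→Soft; Y→Hard; Z→Soft.
Management's best replies: Soft→X; Firm→Y; Hard→X.
The unique mutual best reply is (Soft, X), giving (12, 17).
Union's commitment gain: 14 − 12 = 2.

2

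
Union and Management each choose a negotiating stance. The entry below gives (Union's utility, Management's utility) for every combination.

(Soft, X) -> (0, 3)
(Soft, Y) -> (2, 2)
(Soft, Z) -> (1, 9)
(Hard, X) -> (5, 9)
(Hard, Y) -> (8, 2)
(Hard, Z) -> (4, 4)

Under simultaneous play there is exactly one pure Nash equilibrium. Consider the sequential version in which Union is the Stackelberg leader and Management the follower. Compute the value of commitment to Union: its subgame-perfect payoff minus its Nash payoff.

0

Solve by backward induction (Union leads).
- Soft: BR = Z, leader payoff 1.
- Hard: BR = X, leader payoff 5.
Union's induced payoffs are 1, 5, so Union commits to Hard. Subgame-perfect outcome: (Hard, X) with payoffs (5, 9).
Under simultaneous play:
Union's best replies: X→Hard; Y→Hard; Z→Hard.
Management's best replies: Soft→Z; Hard→X.
The unique mutual best reply is (Hard, X), giving (5, 9).
Union's commitment gain: 5 − 5 = 0.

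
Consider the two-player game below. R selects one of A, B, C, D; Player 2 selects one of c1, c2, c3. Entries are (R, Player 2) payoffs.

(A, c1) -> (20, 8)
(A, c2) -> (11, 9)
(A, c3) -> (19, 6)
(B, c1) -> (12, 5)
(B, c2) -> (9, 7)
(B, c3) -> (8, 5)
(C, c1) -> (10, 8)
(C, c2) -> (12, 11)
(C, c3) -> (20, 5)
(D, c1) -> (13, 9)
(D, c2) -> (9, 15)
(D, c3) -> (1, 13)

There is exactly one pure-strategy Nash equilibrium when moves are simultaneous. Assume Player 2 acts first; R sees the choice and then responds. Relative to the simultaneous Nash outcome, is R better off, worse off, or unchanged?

R best-responds to each possible Player 2 move:
- c1: R compares 20, 12, 10, 13 and picks A; Player 2 would get 8.
- c2: R compares 11, 9, 12, 9 and picks C; Player 2 would get 11.
- c3: R compares 19, 8, 20, 1 and picks C; Player 2 would get 5.
Player 2's induced payoffs are 8, 11, 5, so Player 2 commits to c2. Subgame-perfect outcome: (C, c2) with payoffs (12, 11).
Now find the simultaneous Nash equilibrium.
R's best replies: c1→A; c2→C; c3→C.
Player 2's best replies: A→c2; B→c2; C→c2; D→c2.
The unique mutual best reply is (C, c2), giving (12, 11).
R earns 12 sequentially versus 12 at the Nash outcome: unchanged.

unchanged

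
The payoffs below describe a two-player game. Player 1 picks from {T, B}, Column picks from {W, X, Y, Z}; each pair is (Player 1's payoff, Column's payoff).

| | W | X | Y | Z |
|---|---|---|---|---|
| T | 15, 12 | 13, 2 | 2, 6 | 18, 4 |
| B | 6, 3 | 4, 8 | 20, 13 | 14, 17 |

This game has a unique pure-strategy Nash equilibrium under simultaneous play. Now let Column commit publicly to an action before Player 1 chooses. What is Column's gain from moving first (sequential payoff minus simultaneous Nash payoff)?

Backward induction with Column moving first.
- W: BR = T, leader payoff 12.
- X: BR = T, leader payoff 2.
- Y: BR = B, leader payoff 13.
- Z: BR = T, leader payoff 4.
Maximizing over 12, 2, 13, 4, Column chooses Y. Subgame-perfect outcome: (B, Y) with payoffs (20, 13).
Now find the simultaneous Nash equilibrium.
Player 1's best replies: W→T; X→T; Y→B; Z→T.
Column's best replies: T→W; B→Z.
The unique mutual best reply is (T, W), giving (15, 12).
Column's commitment gain: 13 − 12 = 1.

1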